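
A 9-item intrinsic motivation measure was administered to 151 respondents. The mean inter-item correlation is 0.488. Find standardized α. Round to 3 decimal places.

standardized α = 0.896

Standardized α = k·r̄ / (1 + (k−1)·r̄) = 9 × 0.488 / (1 + 8 × 0.488)
  = 4.3920 / 4.9040 = 0.896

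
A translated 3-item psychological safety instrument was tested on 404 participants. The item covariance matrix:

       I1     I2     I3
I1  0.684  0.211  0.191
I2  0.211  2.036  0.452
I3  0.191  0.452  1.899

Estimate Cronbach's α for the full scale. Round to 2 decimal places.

sum of item variances = 0.684 + 2.036 + 1.899 = 4.619
Σ_{i<j} σ_ij = 0.854
σ²_total = 4.619 + 2 × 0.854 = 6.327
α = (k/(k−1))·(1 − sum of item variances/σ²_total) = (3/2)·(1 − 4.619/6.327) = 0.40

Cronbach's α = 0.40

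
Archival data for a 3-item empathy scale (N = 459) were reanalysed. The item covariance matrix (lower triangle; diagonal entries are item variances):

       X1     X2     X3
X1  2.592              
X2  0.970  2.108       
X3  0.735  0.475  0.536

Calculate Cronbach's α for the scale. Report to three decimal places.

Cronbach's α = 0.682

Σσ²ᵢ = 2.592 + 2.108 + 0.536 = 5.236
Σ_{i<j} σ_ij = 2.180
Var(T) = 5.236 + 2 × 2.180 = 9.596
α = (k/(k−1))·(1 − Σσ²ᵢ/Var(T)) = (3/2)·(1 − 5.236/9.596) = 0.682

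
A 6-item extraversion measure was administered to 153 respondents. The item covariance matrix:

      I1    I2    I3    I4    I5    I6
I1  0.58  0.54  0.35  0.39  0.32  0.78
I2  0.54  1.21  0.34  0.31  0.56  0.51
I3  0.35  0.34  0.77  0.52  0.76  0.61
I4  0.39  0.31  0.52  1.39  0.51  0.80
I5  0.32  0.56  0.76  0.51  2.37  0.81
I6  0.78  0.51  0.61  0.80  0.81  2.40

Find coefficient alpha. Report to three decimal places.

Σσ²ᵢ = 0.58 + 1.21 + 0.77 + 1.39 + 2.37 + 2.40 = 8.72
Sum of off-diagonal covariances = 8.11
total variance = 8.72 + 2 × 8.11 = 24.94
α = (k/(k−1))·(1 − Σσ²ᵢ/total variance) = (6/5)·(1 − 8.72/24.94) = 0.780

α = 0.780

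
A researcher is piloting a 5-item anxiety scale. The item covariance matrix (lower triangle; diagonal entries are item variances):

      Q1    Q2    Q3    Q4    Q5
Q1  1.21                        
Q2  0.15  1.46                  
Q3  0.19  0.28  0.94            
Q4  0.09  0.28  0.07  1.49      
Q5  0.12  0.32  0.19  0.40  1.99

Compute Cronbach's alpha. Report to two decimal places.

Cronbach's alpha = 0.46

Σσ²ᵢ = 1.21 + 1.46 + 0.94 + 1.49 + 1.99 = 7.09
Sum of off-diagonal covariances = 2.09
Var(T) = 7.09 + 2 × 2.09 = 11.27
α = (k/(k−1))·(1 − Σσ²ᵢ/Var(T)) = (5/4)·(1 − 7.09/11.27) = 0.46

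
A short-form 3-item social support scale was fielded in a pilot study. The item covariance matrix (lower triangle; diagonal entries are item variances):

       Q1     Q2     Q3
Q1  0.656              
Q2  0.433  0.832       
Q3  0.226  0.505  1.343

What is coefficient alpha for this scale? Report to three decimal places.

ΣVar(i) = 0.656 + 0.832 + 1.343 = 2.831
Sum of off-diagonal covariances = 1.164
σ²_T = 2.831 + 2 × 1.164 = 5.159
α = (k/(k−1))·(1 − ΣVar(i)/σ²_T) = (3/2)·(1 − 2.831/5.159) = 0.677

coefficient alpha = 0.677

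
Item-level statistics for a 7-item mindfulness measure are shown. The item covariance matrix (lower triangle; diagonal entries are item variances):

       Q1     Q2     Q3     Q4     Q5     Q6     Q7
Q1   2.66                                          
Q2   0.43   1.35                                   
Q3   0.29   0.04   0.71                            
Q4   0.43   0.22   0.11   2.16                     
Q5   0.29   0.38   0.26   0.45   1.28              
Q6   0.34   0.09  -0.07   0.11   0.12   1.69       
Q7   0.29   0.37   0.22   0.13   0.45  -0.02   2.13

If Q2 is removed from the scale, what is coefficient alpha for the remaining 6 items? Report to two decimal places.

Remaining items: Q1, Q3, Q4, Q5, Q6, Q7 (k = 6).
sum of item variances = 2.66 + 0.71 + 2.16 + 1.28 + 1.69 + 2.13 = 10.63
σ²_T = 10.63 + 2 × 3.40 = 17.43
α (item deleted) = (6/5)·(1 − 10.63/17.43) = 0.47

α = 0.47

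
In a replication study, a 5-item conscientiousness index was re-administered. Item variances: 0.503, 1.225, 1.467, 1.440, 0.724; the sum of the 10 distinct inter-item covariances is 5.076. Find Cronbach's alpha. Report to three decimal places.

α = 0.818

Σσᵢ² = 0.503 + 1.225 + 1.467 + 1.440 + 0.724 = 5.359
Sum of distinct covariances = 5.076
σ²_total = Σσᵢ² + 2·Σcov = 5.359 + 2 × 5.076 = 15.511
α = (5/4)·(1 − 5.359/15.511) = 0.818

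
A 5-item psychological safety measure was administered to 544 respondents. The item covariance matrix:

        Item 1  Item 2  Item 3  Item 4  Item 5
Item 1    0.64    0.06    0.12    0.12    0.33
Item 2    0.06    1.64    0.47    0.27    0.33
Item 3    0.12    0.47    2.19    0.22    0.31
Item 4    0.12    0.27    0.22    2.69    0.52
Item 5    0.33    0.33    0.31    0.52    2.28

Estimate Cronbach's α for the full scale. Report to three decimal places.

sum of item variances = 0.64 + 1.64 + 2.19 + 2.69 + 2.28 = 9.44
Sum of the distinct covariances = 2.75
σ²_total = 9.44 + 2 × 2.75 = 14.94
α = (k/(k−1))·(1 − sum of item variances/σ²_total) = (5/4)·(1 − 9.44/14.94) = 0.460

Cronbach's α = 0.460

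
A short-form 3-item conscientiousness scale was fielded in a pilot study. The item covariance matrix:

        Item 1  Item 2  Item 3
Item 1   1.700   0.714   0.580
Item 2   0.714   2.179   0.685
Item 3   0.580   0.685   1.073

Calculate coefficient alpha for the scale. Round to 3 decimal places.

α = 0.666

Σσᵢ² = 1.700 + 2.179 + 1.073 = 4.952
Σ_{i<j} σ_ij = 1.979
Var(T) = 4.952 + 2 × 1.979 = 8.910
α = (k/(k−1))·(1 − Σσᵢ²/Var(T)) = (3/2)·(1 − 4.952/8.910) = 0.666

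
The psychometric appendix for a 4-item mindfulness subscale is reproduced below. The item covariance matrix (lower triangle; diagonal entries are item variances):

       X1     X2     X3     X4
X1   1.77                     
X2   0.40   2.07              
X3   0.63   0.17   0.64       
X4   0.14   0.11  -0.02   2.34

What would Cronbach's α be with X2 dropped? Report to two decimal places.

Remaining items: X1, X3, X4 (k = 3).
sum of item variances = 1.77 + 0.64 + 2.34 = 4.75
σ²_T = 4.75 + 2 × 0.75 = 6.25
α (item deleted) = (3/2)·(1 − 4.75/6.25) = 0.36

α = 0.36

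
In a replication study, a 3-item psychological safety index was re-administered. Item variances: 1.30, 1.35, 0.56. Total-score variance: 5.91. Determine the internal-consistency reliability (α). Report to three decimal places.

α = 0.685

Σσᵢ² = 1.30 + 1.35 + 0.56 = 3.21
α = (k/(k−1))·(1 − Σσᵢ²/σ²_T) = (3/2)·(1 − 3.21/5.91) = 0.685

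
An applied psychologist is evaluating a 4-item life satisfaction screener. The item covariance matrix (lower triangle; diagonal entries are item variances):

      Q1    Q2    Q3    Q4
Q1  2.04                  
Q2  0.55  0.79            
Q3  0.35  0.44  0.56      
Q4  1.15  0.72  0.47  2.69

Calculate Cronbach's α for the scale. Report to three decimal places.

α = 0.730

sum of item variances = 2.04 + 0.79 + 0.56 + 2.69 = 6.08
Sum of the distinct covariances = 3.68
σ²_T = 6.08 + 2 × 3.68 = 13.44
α = (k/(k−1))·(1 − sum of item variances/σ²_T) = (4/3)·(1 − 6.08/13.44) = 0.730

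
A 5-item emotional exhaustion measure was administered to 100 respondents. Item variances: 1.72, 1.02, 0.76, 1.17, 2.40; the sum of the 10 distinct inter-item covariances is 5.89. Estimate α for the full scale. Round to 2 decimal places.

α = 0.78

Σσ²ᵢ = 1.72 + 1.02 + 0.76 + 1.17 + 2.40 = 7.07
Sum of distinct covariances = 5.89
Var(T) = Σσ²ᵢ + 2·Σcov = 7.07 + 2 × 5.89 = 18.85
α = (5/4)·(1 − 7.07/18.85) = 0.78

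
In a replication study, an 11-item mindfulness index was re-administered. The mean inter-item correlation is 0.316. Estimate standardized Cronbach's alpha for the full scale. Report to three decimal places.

standardized Cronbach's alpha = 0.836

Standardized α = k·r̄ / (1 + (k−1)·r̄) = 11 × 0.316 / (1 + 10 × 0.316)
  = 3.4760 / 4.1600 = 0.836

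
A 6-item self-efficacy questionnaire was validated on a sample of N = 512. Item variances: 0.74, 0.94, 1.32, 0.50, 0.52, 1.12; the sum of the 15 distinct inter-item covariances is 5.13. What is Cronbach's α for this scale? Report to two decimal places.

ΣVar(i) = 0.74 + 0.94 + 1.32 + 0.50 + 0.52 + 1.12 = 5.14
Sum of distinct covariances = 5.13
σ²_T = ΣVar(i) + 2·Σcov = 5.14 + 2 × 5.13 = 15.40
α = (6/5)·(1 − 5.14/15.40) = 0.80

Cronbach's α = 0.80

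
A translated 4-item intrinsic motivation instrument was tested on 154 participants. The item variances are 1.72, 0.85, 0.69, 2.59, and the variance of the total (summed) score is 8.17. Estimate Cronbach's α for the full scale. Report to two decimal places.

Cronbach's α = 0.38

ΣVar(i) = 1.72 + 0.85 + 0.69 + 2.59 = 5.85
α = (k/(k−1))·(1 − ΣVar(i)/total variance) = (4/3)·(1 − 5.85/8.17) = 0.38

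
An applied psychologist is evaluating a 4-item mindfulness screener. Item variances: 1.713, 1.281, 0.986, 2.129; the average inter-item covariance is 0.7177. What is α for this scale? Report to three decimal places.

Σσ²ᵢ = 1.713 + 1.281 + 0.986 + 2.129 = 6.109
Sum of the 6 distinct covariances = 6 × 0.7177 = 4.3062
σ²_T = Σσ²ᵢ + 2·Σcov = 6.109 + 2 × 4.3062 = 14.7214
α = (4/3)·(1 − 6.109/14.7214) = 0.780

α = 0.780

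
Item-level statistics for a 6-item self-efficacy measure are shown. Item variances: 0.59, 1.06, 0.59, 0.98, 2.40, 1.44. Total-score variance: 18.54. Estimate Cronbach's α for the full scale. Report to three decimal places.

α = 0.743

sum of item variances = 0.59 + 1.06 + 0.59 + 0.98 + 2.40 + 1.44 = 7.06
α = (k/(k−1))·(1 − sum of item variances/total variance) = (6/5)·(1 − 7.06/18.54) = 0.743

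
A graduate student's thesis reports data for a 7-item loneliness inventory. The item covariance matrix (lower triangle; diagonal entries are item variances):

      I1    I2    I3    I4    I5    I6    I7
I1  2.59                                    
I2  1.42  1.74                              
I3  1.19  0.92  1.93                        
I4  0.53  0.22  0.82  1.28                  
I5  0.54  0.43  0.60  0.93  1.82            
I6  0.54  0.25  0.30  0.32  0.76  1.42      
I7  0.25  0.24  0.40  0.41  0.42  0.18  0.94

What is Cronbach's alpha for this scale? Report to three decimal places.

Cronbach's alpha = 0.777

Σσ²ᵢ = 2.59 + 1.74 + 1.93 + 1.28 + 1.82 + 1.42 + 0.94 = 11.72
Σ_{i<j} σ_ij = 11.67
σ²_total = 11.72 + 2 × 11.67 = 35.06
α = (k/(k−1))·(1 − Σσ²ᵢ/σ²_total) = (7/6)·(1 − 11.72/35.06) = 0.777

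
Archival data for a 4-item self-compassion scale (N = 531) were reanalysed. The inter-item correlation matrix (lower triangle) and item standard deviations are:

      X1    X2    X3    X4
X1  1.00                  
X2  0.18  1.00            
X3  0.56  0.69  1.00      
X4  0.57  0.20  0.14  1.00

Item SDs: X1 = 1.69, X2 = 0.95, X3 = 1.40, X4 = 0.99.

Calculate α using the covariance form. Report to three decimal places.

α = 0.715

Σσ²ᵢ = 1.69² + 0.95² + 1.40² + 0.99² = 6.6987
Covariances σ_ij = r_ij · s_i · s_j:
  σ(X1,X2) = 0.18 × 1.69 × 0.95 = 0.2890
  σ(X1,X3) = 0.56 × 1.69 × 1.40 = 1.3250
  σ(X1,X4) = 0.57 × 1.69 × 0.99 = 0.9537
  σ(X2,X3) = 0.69 × 0.95 × 1.40 = 0.9177
  σ(X2,X4) = 0.20 × 0.95 × 0.99 = 0.1881
  σ(X3,X4) = 0.14 × 1.40 × 0.99 = 0.1940
σ²_T = Σσ²ᵢ + 2·Σσ_ij = 6.6987 + 2 × 3.8675 = 14.4337
α = (4/3)·(1 − 6.6987/14.4337) = 0.715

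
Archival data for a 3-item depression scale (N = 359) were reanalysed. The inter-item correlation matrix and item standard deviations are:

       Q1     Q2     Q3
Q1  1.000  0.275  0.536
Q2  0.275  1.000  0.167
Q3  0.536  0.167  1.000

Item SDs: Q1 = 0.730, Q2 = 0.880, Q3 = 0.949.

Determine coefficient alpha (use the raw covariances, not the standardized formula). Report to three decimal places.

Σσ²ᵢ = 0.730² + 0.880² + 0.949² = 2.2079
Covariances σ_ij = r_ij · s_i · s_j:
  σ(Q1,Q2) = 0.275 × 0.730 × 0.880 = 0.1767
  σ(Q1,Q3) = 0.536 × 0.730 × 0.949 = 0.3713
  σ(Q2,Q3) = 0.167 × 0.880 × 0.949 = 0.1395
σ²_T = Σσ²ᵢ + 2·Σσ_ij = 2.2079 + 2 × 0.6875 = 3.5829
α = (3/2)·(1 − 2.2079/3.5829) = 0.576

α = 0.576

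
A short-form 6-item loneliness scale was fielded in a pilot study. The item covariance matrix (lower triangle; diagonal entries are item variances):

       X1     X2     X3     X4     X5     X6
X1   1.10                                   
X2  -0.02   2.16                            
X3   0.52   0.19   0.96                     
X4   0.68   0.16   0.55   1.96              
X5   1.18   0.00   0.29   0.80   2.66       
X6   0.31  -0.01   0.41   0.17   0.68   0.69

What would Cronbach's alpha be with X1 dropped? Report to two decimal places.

α = 0.54

Remaining items: X2, X3, X4, X5, X6 (k = 5).
Σσ²ᵢ = 2.16 + 0.96 + 1.96 + 2.66 + 0.69 = 8.43
total variance = 8.43 + 2 × 3.24 = 14.91
α (item deleted) = (5/4)·(1 − 8.43/14.91) = 0.54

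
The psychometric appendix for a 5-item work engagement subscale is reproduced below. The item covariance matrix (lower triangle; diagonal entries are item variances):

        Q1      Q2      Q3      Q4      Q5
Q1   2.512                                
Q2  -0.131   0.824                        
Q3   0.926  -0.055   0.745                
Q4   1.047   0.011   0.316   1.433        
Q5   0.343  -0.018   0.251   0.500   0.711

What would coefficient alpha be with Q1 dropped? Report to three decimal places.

α = 0.468

Remaining items: Q2, Q3, Q4, Q5 (k = 4).
Σσᵢ² = 0.824 + 0.745 + 1.433 + 0.711 = 3.713
total variance = 3.713 + 2 × 1.005 = 5.723
α (item deleted) = (4/3)·(1 − 3.713/5.723) = 0.468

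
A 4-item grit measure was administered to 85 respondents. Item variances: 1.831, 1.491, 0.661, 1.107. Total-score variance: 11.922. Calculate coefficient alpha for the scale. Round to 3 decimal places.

Σσᵢ² = 1.831 + 1.491 + 0.661 + 1.107 = 5.090
α = (k/(k−1))·(1 − Σσᵢ²/σ²_T) = (4/3)·(1 − 5.090/11.922) = 0.764

coefficient alpha = 0.764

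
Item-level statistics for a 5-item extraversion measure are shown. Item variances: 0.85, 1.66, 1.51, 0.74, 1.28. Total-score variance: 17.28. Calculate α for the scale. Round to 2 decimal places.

Σσ²ᵢ = 0.85 + 1.66 + 1.51 + 0.74 + 1.28 = 6.04
α = (k/(k−1))·(1 − Σσ²ᵢ/total variance) = (5/4)·(1 − 6.04/17.28) = 0.81

α = 0.81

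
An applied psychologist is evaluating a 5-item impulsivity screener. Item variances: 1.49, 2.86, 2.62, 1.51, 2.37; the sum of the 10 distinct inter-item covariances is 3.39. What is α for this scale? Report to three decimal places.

Σσ²ᵢ = 1.49 + 2.86 + 2.62 + 1.51 + 2.37 = 10.85
Sum of distinct covariances = 3.39
Var(T) = Σσ²ᵢ + 2·Σcov = 10.85 + 2 × 3.39 = 17.63
α = (5/4)·(1 − 10.85/17.63) = 0.481

α = 0.481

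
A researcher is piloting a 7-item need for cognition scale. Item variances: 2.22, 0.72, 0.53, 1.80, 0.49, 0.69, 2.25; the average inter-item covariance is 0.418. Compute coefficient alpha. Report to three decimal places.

α = 0.780

sum of item variances = 2.22 + 0.72 + 0.53 + 1.80 + 0.49 + 0.69 + 2.25 = 8.70
Sum of the 21 distinct covariances = 21 × 0.418 = 8.778
σ²_T = sum of item variances + 2·Σcov = 8.70 + 2 × 8.778 = 26.256
α = (7/6)·(1 − 8.70/26.256) = 0.780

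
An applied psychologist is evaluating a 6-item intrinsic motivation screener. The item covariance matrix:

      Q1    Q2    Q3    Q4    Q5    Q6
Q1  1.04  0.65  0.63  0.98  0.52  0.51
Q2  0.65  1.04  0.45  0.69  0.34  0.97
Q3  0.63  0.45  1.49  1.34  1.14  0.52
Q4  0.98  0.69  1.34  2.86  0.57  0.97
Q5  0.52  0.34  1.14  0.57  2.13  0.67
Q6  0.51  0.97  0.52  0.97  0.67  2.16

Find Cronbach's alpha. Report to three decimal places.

α = 0.806

ΣVar(i) = 1.04 + 1.04 + 1.49 + 2.86 + 2.13 + 2.16 = 10.72
Σ_{i<j} σ_ij = 10.95
σ²_total = 10.72 + 2 × 10.95 = 32.62
α = (k/(k−1))·(1 − ΣVar(i)/σ²_total) = (6/5)·(1 − 10.72/32.62) = 0.806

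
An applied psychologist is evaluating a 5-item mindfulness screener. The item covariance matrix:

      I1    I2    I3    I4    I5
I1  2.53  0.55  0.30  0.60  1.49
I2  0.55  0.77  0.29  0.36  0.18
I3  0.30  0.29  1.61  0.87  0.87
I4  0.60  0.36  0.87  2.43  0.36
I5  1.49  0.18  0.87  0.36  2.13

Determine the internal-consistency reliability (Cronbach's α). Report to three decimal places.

α = 0.692

Σσ²ᵢ = 2.53 + 0.77 + 1.61 + 2.43 + 2.13 = 9.47
Sum of the distinct covariances = 5.87
σ²_T = 9.47 + 2 × 5.87 = 21.21
α = (k/(k−1))·(1 − Σσ²ᵢ/σ²_T) = (5/4)·(1 − 9.47/21.21) = 0.692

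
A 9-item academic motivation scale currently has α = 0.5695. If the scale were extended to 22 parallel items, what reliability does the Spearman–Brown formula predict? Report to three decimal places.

predicted reliability = 0.764

Length factor m = 22/9 = 2.4444
α' = m·α / (1 + (m−1)·α)
   = 22/9 × 0.5695 / (1 + (22/9 − 1) × 0.5695)
   = 1.3921 / 1.8226 = 0.764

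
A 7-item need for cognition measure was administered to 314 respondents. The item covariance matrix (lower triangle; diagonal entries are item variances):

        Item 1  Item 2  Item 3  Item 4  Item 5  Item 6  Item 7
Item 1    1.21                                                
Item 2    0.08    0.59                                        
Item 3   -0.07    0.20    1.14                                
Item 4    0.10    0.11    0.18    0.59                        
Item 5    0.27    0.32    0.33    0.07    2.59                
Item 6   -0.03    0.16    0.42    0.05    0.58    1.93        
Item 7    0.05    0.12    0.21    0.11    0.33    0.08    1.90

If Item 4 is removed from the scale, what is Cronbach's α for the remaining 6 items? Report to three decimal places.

Cronbach's α = 0.473

Remaining items: Item 1, Item 2, Item 3, Item 5, Item 6, Item 7 (k = 6).
Σσᵢ² = 1.21 + 0.59 + 1.14 + 2.59 + 1.93 + 1.90 = 9.36
σ²_T = 9.36 + 2 × 3.05 = 15.46
α (item deleted) = (6/5)·(1 − 9.36/15.46) = 0.473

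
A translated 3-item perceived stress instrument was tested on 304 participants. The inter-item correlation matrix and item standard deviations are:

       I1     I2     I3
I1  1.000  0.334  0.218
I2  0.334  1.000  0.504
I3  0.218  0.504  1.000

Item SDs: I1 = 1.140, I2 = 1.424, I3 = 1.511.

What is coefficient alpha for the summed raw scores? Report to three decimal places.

Σσ²ᵢ = 1.140² + 1.424² + 1.511² = 5.6105
Covariances σ_ij = r_ij · s_i · s_j:
  σ(I1,I2) = 0.334 × 1.140 × 1.424 = 0.5422
  σ(I1,I3) = 0.218 × 1.140 × 1.511 = 0.3755
  σ(I2,I3) = 0.504 × 1.424 × 1.511 = 1.0844
σ²_T = Σσ²ᵢ + 2·Σσ_ij = 5.6105 + 2 × 2.0021 = 9.6147
α = (3/2)·(1 − 5.6105/9.6147) = 0.625

coefficient alpha = 0.625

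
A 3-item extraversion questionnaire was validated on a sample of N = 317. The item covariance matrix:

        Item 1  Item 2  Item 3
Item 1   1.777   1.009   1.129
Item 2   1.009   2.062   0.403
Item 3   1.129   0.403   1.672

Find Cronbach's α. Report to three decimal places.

sum of item variances = 1.777 + 2.062 + 1.672 = 5.511
Sum of the distinct covariances = 2.541
total variance = 5.511 + 2 × 2.541 = 10.593
α = (k/(k−1))·(1 − sum of item variances/total variance) = (3/2)·(1 − 5.511/10.593) = 0.720

Cronbach's α = 0.720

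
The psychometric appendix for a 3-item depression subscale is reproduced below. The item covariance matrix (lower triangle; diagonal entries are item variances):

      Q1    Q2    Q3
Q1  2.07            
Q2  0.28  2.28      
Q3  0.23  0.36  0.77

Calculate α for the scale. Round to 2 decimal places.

α = 0.38

ΣVar(i) = 2.07 + 2.28 + 0.77 = 5.12
Sum of the distinct covariances = 0.87
Var(T) = 5.12 + 2 × 0.87 = 6.86
α = (k/(k−1))·(1 − ΣVar(i)/Var(T)) = (3/2)·(1 − 5.12/6.86) = 0.38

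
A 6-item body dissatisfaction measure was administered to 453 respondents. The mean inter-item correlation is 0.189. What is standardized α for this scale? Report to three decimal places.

α = 0.583

Standardized α = k·r̄ / (1 + (k−1)·r̄) = 6 × 0.189 / (1 + 5 × 0.189)
  = 1.1340 / 1.9450 = 0.583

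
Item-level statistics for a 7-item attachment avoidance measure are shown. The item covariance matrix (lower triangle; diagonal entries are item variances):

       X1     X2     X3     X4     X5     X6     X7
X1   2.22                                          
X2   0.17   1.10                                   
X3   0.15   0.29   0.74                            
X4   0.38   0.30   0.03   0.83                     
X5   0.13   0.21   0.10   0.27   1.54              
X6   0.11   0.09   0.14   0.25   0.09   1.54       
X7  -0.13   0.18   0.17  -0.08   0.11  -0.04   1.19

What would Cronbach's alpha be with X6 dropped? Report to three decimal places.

Cronbach's alpha = 0.449

Remaining items: X1, X2, X3, X4, X5, X7 (k = 6).
sum of item variances = 2.22 + 1.10 + 0.74 + 0.83 + 1.54 + 1.19 = 7.62
σ²_total = 7.62 + 2 × 2.28 = 12.18
α (item deleted) = (6/5)·(1 − 7.62/12.18) = 0.449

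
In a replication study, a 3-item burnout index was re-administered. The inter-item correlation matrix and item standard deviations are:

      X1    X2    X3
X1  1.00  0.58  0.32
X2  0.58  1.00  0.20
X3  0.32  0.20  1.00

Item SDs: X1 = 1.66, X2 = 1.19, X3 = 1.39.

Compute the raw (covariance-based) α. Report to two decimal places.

Σσ²ᵢ = 1.66² + 1.19² + 1.39² = 6.1038
Covariances σ_ij = r_ij · s_i · s_j:
  σ(X1,X2) = 0.58 × 1.66 × 1.19 = 1.1457
  σ(X1,X3) = 0.32 × 1.66 × 1.39 = 0.7384
  σ(X2,X3) = 0.20 × 1.19 × 1.39 = 0.3308
σ²_T = Σσ²ᵢ + 2·Σσ_ij = 6.1038 + 2 × 2.2149 = 10.5336
α = (3/2)·(1 − 6.1038/10.5336) = 0.63

α = 0.63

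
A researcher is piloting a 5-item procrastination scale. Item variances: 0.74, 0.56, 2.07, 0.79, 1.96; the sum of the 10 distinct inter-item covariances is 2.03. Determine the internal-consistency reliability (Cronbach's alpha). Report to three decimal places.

Cronbach's alpha = 0.499

ΣVar(i) = 0.74 + 0.56 + 2.07 + 0.79 + 1.96 = 6.12
Sum of distinct covariances = 2.03
Var(T) = ΣVar(i) + 2·Σcov = 6.12 + 2 × 2.03 = 10.18
α = (5/4)·(1 − 6.12/10.18) = 0.499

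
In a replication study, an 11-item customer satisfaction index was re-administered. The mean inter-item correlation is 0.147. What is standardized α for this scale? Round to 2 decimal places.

Standardized α = k·r̄ / (1 + (k−1)·r̄) = 11 × 0.147 / (1 + 10 × 0.147)
  = 1.6170 / 2.4700 = 0.65

standardized α = 0.65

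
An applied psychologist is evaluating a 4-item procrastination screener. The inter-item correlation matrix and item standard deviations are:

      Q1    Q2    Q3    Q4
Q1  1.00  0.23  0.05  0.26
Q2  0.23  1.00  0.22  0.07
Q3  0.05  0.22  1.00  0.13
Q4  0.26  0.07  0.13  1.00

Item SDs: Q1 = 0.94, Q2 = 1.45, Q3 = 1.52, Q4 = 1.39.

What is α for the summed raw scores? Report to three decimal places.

α = 0.414

Σσ²ᵢ = 0.94² + 1.45² + 1.52² + 1.39² = 7.2286
Covariances σ_ij = r_ij · s_i · s_j:
  σ(Q1,Q2) = 0.23 × 0.94 × 1.45 = 0.3135
  σ(Q1,Q3) = 0.05 × 0.94 × 1.52 = 0.0714
  σ(Q1,Q4) = 0.26 × 0.94 × 1.39 = 0.3397
  σ(Q2,Q3) = 0.22 × 1.45 × 1.52 = 0.4849
  σ(Q2,Q4) = 0.07 × 1.45 × 1.39 = 0.1411
  σ(Q3,Q4) = 0.13 × 1.52 × 1.39 = 0.2747
σ²_T = Σσ²ᵢ + 2·Σσ_ij = 7.2286 + 2 × 1.6253 = 10.4792
α = (4/3)·(1 − 7.2286/10.4792) = 0.414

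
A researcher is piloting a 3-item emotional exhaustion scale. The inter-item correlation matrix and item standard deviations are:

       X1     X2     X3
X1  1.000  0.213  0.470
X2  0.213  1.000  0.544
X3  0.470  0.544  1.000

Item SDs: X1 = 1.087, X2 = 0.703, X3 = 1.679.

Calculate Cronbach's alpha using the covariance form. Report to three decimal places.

Σσ²ᵢ = 1.087² + 0.703² + 1.679² = 4.4948
Covariances σ_ij = r_ij · s_i · s_j:
  σ(X1,X2) = 0.213 × 1.087 × 0.703 = 0.1628
  σ(X1,X3) = 0.470 × 1.087 × 1.679 = 0.8578
  σ(X2,X3) = 0.544 × 0.703 × 1.679 = 0.6421
σ²_T = Σσ²ᵢ + 2·Σσ_ij = 4.4948 + 2 × 1.6627 = 7.8202
α = (3/2)·(1 − 4.4948/7.8202) = 0.638

α = 0.638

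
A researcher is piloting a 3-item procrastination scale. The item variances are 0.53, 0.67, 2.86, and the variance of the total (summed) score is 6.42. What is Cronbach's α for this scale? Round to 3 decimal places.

ΣVar(i) = 0.53 + 0.67 + 2.86 = 4.06
α = (k/(k−1))·(1 − ΣVar(i)/σ²_T) = (3/2)·(1 − 4.06/6.42) = 0.551

α = 0.551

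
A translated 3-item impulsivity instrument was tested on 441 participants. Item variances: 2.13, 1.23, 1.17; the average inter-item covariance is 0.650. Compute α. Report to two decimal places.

α = 0.69

sum of item variances = 2.13 + 1.23 + 1.17 = 4.53
Sum of the 3 distinct covariances = 3 × 0.650 = 1.950
total variance = sum of item variances + 2·Σcov = 4.53 + 2 × 1.950 = 8.430
α = (3/2)·(1 − 4.53/8.430) = 0.69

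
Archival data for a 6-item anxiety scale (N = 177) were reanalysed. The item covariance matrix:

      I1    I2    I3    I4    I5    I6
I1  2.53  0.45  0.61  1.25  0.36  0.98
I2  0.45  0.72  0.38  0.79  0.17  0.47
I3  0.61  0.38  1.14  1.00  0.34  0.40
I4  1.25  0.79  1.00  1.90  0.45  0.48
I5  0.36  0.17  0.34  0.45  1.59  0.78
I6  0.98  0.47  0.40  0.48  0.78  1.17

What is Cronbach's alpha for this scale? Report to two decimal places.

ΣVar(i) = 2.53 + 0.72 + 1.14 + 1.90 + 1.59 + 1.17 = 9.05
Σ_{i<j} σ_ij = 8.91
σ²_total = 9.05 + 2 × 8.91 = 26.87
α = (k/(k−1))·(1 − ΣVar(i)/σ²_total) = (6/5)·(1 − 9.05/26.87) = 0.80

Cronbach's alpha = 0.80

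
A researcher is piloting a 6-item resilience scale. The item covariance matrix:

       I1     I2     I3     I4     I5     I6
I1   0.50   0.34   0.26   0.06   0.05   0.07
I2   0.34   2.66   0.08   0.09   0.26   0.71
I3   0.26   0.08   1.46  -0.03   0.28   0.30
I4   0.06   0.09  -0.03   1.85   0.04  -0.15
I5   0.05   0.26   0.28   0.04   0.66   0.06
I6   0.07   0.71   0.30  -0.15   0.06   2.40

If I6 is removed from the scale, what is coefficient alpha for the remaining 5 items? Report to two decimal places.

α = 0.36

Remaining items: I1, I2, I3, I4, I5 (k = 5).
sum of item variances = 0.50 + 2.66 + 1.46 + 1.85 + 0.66 = 7.13
σ²_total = 7.13 + 2 × 1.43 = 9.99
α (item deleted) = (5/4)·(1 − 7.13/9.99) = 0.36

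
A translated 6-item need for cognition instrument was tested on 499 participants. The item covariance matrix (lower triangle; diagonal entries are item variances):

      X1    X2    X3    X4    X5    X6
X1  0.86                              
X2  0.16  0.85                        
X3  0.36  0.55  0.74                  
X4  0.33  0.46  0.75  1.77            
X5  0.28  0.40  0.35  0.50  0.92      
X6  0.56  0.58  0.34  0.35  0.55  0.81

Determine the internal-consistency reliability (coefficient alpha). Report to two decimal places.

coefficient alpha = 0.82

ΣVar(i) = 0.86 + 0.85 + 0.74 + 1.77 + 0.92 + 0.81 = 5.95
Σ_{i<j} σ_ij = 6.52
σ²_total = 5.95 + 2 × 6.52 = 18.99
α = (k/(k−1))·(1 − ΣVar(i)/σ²_total) = (6/5)·(1 − 5.95/18.99) = 0.82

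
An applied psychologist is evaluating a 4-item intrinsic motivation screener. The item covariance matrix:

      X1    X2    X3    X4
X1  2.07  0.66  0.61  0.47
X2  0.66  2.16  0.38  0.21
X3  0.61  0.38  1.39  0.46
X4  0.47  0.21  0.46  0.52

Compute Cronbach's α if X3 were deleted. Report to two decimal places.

Cronbach's α = 0.54

Remaining items: X1, X2, X4 (k = 3).
sum of item variances = 2.07 + 2.16 + 0.52 = 4.75
σ²_total = 4.75 + 2 × 1.34 = 7.43
α (item deleted) = (3/2)·(1 − 4.75/7.43) = 0.54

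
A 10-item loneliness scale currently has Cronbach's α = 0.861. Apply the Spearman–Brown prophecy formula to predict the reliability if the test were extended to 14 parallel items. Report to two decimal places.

Length factor m = 14/10 = 1.4000
α' = m·α / (1 + (m−1)·α)
   = 14/10 × 0.861 / (1 + (14/10 − 1) × 0.861)
   = 1.2054 / 1.3444 = 0.90

predicted reliability = 0.90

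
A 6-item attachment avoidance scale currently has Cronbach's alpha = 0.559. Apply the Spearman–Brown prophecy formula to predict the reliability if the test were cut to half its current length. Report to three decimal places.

Length factor m = 1/2
α' = m·α / (1 − (1−m)·α)
   = 1/2 × 0.559 / (1 − (1 − 1/2) × 0.559)
   = 0.2795 / 0.7205 = 0.388

predicted reliability = 0.388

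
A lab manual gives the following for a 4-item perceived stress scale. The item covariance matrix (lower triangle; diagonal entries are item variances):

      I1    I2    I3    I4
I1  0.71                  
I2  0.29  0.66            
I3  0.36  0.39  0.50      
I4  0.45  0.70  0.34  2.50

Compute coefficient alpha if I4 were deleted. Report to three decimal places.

Remaining items: I1, I2, I3 (k = 3).
Σσ²ᵢ = 0.71 + 0.66 + 0.50 = 1.87
Var(T) = 1.87 + 2 × 1.04 = 3.95
α (item deleted) = (3/2)·(1 − 1.87/3.95) = 0.790

α = 0.790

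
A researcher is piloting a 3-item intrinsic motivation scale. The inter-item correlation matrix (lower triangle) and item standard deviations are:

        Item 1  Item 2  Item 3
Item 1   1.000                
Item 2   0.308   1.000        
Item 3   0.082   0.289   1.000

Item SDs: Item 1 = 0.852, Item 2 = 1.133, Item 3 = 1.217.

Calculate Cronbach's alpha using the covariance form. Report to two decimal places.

α = 0.46

Σσ²ᵢ = 0.852² + 1.133² + 1.217² = 3.4907
Covariances σ_ij = r_ij · s_i · s_j:
  σ(Item 1,Item 2) = 0.308 × 0.852 × 1.133 = 0.2973
  σ(Item 1,Item 3) = 0.082 × 0.852 × 1.217 = 0.0850
  σ(Item 2,Item 3) = 0.289 × 1.133 × 1.217 = 0.3985
σ²_T = Σσ²ᵢ + 2·Σσ_ij = 3.4907 + 2 × 0.7808 = 5.0523
α = (3/2)·(1 − 3.4907/5.0523) = 0.46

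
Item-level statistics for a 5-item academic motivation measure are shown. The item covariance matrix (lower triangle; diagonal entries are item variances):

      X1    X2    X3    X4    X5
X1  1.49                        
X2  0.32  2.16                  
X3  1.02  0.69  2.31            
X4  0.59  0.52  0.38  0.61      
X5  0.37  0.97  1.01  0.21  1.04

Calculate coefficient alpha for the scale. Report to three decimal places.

Σσᵢ² = 1.49 + 2.16 + 2.31 + 0.61 + 1.04 = 7.61
Sum of the distinct covariances = 6.08
σ²_total = 7.61 + 2 × 6.08 = 19.77
α = (k/(k−1))·(1 − Σσᵢ²/σ²_total) = (5/4)·(1 − 7.61/19.77) = 0.769

coefficient alpha = 0.769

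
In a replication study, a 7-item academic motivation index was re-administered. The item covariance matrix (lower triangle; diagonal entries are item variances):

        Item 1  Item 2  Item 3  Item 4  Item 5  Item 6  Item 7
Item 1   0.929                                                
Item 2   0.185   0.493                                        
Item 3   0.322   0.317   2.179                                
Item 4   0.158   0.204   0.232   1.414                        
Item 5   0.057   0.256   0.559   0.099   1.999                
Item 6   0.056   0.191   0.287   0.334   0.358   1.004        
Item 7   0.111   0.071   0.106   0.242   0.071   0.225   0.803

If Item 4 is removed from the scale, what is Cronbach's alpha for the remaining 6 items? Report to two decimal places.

Remaining items: Item 1, Item 2, Item 3, Item 5, Item 6, Item 7 (k = 6).
Σσᵢ² = 0.929 + 0.493 + 2.179 + 1.999 + 1.004 + 0.803 = 7.407
Var(T) = 7.407 + 2 × 3.172 = 13.751
α (item deleted) = (6/5)·(1 − 7.407/13.751) = 0.55

Cronbach's alpha = 0.55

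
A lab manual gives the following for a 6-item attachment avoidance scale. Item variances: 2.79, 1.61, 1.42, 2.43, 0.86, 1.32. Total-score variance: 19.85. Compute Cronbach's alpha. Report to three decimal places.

Σσᵢ² = 2.79 + 1.61 + 1.42 + 2.43 + 0.86 + 1.32 = 10.43
α = (k/(k−1))·(1 − Σσᵢ²/total variance) = (6/5)·(1 − 10.43/19.85) = 0.569

Cronbach's alpha = 0.569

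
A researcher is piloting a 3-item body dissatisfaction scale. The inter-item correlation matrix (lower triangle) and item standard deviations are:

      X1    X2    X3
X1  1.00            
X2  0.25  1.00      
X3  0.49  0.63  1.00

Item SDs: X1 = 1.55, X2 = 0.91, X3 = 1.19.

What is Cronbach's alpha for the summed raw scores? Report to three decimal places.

Σσ²ᵢ = 1.55² + 0.91² + 1.19² = 4.6467
Covariances σ_ij = r_ij · s_i · s_j:
  σ(X1,X2) = 0.25 × 1.55 × 0.91 = 0.3526
  σ(X1,X3) = 0.49 × 1.55 × 1.19 = 0.9038
  σ(X2,X3) = 0.63 × 0.91 × 1.19 = 0.6822
σ²_T = Σσ²ᵢ + 2·Σσ_ij = 4.6467 + 2 × 1.9386 = 8.5239
α = (3/2)·(1 − 4.6467/8.5239) = 0.682

Cronbach's alpha = 0.682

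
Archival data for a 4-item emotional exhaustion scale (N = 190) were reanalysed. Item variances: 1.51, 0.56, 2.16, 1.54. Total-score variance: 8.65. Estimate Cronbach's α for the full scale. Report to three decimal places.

Cronbach's α = 0.444

Σσ²ᵢ = 1.51 + 0.56 + 2.16 + 1.54 = 5.77
α = (k/(k−1))·(1 − Σσ²ᵢ/total variance) = (4/3)·(1 − 5.77/8.65) = 0.444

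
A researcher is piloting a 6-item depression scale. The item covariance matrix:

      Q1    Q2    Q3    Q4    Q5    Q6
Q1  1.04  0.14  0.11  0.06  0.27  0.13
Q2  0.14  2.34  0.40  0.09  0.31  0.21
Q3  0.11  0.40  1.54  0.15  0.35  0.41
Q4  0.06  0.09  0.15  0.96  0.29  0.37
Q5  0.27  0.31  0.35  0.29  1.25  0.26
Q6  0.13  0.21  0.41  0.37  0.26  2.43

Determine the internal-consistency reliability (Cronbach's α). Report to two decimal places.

Σσ²ᵢ = 1.04 + 2.34 + 1.54 + 0.96 + 1.25 + 2.43 = 9.56
Sum of off-diagonal covariances = 3.55
Var(T) = 9.56 + 2 × 3.55 = 16.66
α = (k/(k−1))·(1 − Σσ²ᵢ/Var(T)) = (6/5)·(1 − 9.56/16.66) = 0.51

Cronbach's α = 0.51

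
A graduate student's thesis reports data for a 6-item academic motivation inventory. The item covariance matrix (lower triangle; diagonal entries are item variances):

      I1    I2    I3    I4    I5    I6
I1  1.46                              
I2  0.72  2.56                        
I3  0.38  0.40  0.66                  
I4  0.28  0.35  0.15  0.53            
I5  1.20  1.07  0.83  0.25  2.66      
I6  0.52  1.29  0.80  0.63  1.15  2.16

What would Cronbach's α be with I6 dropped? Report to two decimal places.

Cronbach's α = 0.74

Remaining items: I1, I2, I3, I4, I5 (k = 5).
ΣVar(i) = 1.46 + 2.56 + 0.66 + 0.53 + 2.66 = 7.87
Var(T) = 7.87 + 2 × 5.63 = 19.13
α (item deleted) = (5/4)·(1 − 7.87/19.13) = 0.74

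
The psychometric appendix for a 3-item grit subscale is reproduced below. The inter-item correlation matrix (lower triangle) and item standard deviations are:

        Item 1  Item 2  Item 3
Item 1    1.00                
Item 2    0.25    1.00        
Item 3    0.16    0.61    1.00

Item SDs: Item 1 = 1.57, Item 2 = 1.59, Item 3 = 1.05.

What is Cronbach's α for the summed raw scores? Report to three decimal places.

Σσ²ᵢ = 1.57² + 1.59² + 1.05² = 6.0955
Covariances σ_ij = r_ij · s_i · s_j:
  σ(Item 1,Item 2) = 0.25 × 1.57 × 1.59 = 0.6241
  σ(Item 1,Item 3) = 0.16 × 1.57 × 1.05 = 0.2638
  σ(Item 2,Item 3) = 0.61 × 1.59 × 1.05 = 1.0184
σ²_T = Σσ²ᵢ + 2·Σσ_ij = 6.0955 + 2 × 1.9063 = 9.9081
α = (3/2)·(1 − 6.0955/9.9081) = 0.577

Cronbach's α = 0.577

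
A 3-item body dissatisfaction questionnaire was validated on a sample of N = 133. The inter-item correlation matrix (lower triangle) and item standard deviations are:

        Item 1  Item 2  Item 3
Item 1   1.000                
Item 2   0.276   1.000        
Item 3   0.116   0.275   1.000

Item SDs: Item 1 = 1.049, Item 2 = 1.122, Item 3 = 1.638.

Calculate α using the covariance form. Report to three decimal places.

α = 0.435

Σσ²ᵢ = 1.049² + 1.122² + 1.638² = 5.0423
Covariances σ_ij = r_ij · s_i · s_j:
  σ(Item 1,Item 2) = 0.276 × 1.049 × 1.122 = 0.3248
  σ(Item 1,Item 3) = 0.116 × 1.049 × 1.638 = 0.1993
  σ(Item 2,Item 3) = 0.275 × 1.122 × 1.638 = 0.5054
σ²_T = Σσ²ᵢ + 2·Σσ_ij = 5.0423 + 2 × 1.0295 = 7.1013
α = (3/2)·(1 − 5.0423/7.1013) = 0.435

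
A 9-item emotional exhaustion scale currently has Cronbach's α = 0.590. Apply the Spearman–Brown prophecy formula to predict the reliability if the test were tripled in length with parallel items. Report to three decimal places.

Length factor m = 3
α' = m·α / (1 + (m−1)·α)
   = 3 × 0.590 / (1 + (3 − 1) × 0.590)
   = 1.7700 / 2.1800 = 0.812

predicted reliability = 0.812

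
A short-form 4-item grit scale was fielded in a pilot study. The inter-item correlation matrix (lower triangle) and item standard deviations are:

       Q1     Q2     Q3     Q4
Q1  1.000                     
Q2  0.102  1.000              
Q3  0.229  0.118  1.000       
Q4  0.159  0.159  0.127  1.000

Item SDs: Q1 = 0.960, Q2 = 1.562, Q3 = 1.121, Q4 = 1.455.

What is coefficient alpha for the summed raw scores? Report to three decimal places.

Σσ²ᵢ = 0.960² + 1.562² + 1.121² + 1.455² = 6.7351
Covariances σ_ij = r_ij · s_i · s_j:
  σ(Q1,Q2) = 0.102 × 0.960 × 1.562 = 0.1530
  σ(Q1,Q3) = 0.229 × 0.960 × 1.121 = 0.2464
  σ(Q1,Q4) = 0.159 × 0.960 × 1.455 = 0.2221
  σ(Q2,Q3) = 0.118 × 1.562 × 1.121 = 0.2066
  σ(Q2,Q4) = 0.159 × 1.562 × 1.455 = 0.3614
  σ(Q3,Q4) = 0.127 × 1.121 × 1.455 = 0.2071
σ²_T = Σσ²ᵢ + 2·Σσ_ij = 6.7351 + 2 × 1.3966 = 9.5283
α = (4/3)·(1 − 6.7351/9.5283) = 0.391

coefficient alpha = 0.391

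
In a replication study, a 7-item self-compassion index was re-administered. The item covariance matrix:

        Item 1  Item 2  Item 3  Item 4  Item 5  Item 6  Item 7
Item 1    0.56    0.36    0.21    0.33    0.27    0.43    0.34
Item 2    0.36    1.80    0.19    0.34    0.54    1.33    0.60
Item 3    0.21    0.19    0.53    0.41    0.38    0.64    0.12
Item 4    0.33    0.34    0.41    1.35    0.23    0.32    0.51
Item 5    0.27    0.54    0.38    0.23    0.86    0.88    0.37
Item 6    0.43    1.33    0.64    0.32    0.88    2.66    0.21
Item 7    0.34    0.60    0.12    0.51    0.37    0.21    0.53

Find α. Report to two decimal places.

α = 0.80

ΣVar(i) = 0.56 + 1.80 + 0.53 + 1.35 + 0.86 + 2.66 + 0.53 = 8.29
Sum of off-diagonal covariances = 9.01
total variance = 8.29 + 2 × 9.01 = 26.31
α = (k/(k−1))·(1 − ΣVar(i)/total variance) = (7/6)·(1 − 8.29/26.31) = 0.80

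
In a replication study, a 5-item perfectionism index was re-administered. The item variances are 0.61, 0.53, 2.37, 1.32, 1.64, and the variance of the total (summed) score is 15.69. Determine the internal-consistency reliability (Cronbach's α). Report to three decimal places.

Σσᵢ² = 0.61 + 0.53 + 2.37 + 1.32 + 1.64 = 6.47
α = (k/(k−1))·(1 − Σσᵢ²/σ²_total) = (5/4)·(1 − 6.47/15.69) = 0.735

Cronbach's α = 0.735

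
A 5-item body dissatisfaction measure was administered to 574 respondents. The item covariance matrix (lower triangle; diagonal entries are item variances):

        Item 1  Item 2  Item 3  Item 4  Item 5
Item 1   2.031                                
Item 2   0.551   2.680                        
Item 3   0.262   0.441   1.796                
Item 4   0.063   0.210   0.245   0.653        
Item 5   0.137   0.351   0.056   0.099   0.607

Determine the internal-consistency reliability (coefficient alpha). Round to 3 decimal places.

α = 0.479

sum of item variances = 2.031 + 2.680 + 1.796 + 0.653 + 0.607 = 7.767
Σ_{i<j} σ_ij = 2.415
Var(T) = 7.767 + 2 × 2.415 = 12.597
α = (k/(k−1))·(1 − sum of item variances/Var(T)) = (5/4)·(1 − 7.767/12.597) = 0.479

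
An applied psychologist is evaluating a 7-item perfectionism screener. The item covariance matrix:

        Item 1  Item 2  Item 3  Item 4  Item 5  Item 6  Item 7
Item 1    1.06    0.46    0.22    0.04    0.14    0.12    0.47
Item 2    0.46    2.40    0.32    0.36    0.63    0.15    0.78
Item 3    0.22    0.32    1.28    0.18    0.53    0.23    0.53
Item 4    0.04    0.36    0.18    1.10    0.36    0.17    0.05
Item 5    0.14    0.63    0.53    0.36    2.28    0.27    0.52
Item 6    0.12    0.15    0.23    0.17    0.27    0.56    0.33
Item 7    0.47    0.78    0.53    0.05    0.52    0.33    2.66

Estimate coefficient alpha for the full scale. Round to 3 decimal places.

sum of item variances = 1.06 + 2.40 + 1.28 + 1.10 + 2.28 + 0.56 + 2.66 = 11.34
Σ_{i<j} σ_ij = 6.86
Var(T) = 11.34 + 2 × 6.86 = 25.06
α = (k/(k−1))·(1 − sum of item variances/Var(T)) = (7/6)·(1 − 11.34/25.06) = 0.639

coefficient alpha = 0.639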